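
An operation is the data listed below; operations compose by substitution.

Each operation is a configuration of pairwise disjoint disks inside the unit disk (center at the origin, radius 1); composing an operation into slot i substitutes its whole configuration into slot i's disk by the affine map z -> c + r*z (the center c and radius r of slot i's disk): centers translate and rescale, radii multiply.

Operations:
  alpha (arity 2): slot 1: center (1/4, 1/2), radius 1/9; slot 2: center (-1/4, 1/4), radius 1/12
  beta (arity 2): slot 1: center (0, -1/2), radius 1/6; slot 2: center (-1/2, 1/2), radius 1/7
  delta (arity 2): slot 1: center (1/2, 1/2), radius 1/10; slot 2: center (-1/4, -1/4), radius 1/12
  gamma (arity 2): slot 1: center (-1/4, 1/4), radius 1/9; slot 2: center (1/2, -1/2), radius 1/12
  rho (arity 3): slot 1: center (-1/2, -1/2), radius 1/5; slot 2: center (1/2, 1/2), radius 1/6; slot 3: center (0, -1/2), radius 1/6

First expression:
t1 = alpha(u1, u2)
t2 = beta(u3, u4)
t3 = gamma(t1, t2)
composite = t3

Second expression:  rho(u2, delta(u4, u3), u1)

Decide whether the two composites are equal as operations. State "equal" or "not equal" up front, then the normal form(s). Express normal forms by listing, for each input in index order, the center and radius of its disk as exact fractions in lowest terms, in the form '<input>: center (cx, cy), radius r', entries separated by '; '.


not equal — first u1: center (-2/9, 11/36), radius 1/81; u2: center (-5/18, 5/18), radius 1/108; u3: center (1/2, -13/24), radius 1/72; u4: center (11/24, -11/24), radius 1/84, second u1: center (0, -1/2), radius 1/6; u2: center (-1/2, -1/2), radius 1/5; u3: center (11/24, 11/24), radius 1/72; u4: center (7/12, 7/12), radius 1/60

The first expression, normalized: u1: center (-2/9, 11/36), radius 1/81; u2: center (-5/18, 5/18), radius 1/108; u3: center (1/2, -13/24), radius 1/72; u4: center (11/24, -11/24), radius 1/84
The second expression, normalized: u1: center (0, -1/2), radius 1/6; u2: center (-1/2, -1/2), radius 1/5; u3: center (11/24, 11/24), radius 1/72; u4: center (7/12, 7/12), radius 1/60
No match — not equal.


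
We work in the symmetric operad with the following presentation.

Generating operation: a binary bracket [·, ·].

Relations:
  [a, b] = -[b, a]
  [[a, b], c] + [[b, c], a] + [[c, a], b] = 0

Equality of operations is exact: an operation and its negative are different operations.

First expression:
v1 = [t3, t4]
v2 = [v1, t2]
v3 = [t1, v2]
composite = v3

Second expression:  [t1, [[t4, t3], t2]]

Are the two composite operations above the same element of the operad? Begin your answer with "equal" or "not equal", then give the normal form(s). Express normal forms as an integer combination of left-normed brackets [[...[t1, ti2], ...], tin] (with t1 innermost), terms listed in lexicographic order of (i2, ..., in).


not equal — first -[[[t1, t2], t3], t4] + [[[t1, t2], t4], t3] + [[[t1, t3], t4], t2] - [[[t1, t4], t3], t2], second [[[t1, t2], t3], t4] - [[[t1, t2], t4], t3] - [[[t1, t3], t4], t2] + [[[t1, t4], t3], t2]


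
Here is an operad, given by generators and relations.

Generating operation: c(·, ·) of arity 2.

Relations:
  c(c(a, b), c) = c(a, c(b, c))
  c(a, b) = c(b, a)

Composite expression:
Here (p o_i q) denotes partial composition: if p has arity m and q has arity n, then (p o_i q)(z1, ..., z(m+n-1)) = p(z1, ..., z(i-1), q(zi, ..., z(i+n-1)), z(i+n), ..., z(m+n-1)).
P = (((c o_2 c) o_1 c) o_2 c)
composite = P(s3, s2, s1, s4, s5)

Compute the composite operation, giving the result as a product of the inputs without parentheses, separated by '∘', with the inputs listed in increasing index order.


With c associative and commutative, the s-input set is all that matters.
c(s2, s1) spells out as s2 ∘ s1
c(s3, c(s2, s1)) spells out as s3 ∘ s2 ∘ s1
c(s4, s5) spells out as s4 ∘ s5
c(c(s3, c(s2, s1)), c(s4, s5)) spells out as s3 ∘ s2 ∘ s1 ∘ s4 ∘ s5
sorting the factors by input index: s1 ∘ s2 ∘ s3 ∘ s4 ∘ s5

s1 ∘ s2 ∘ s3 ∘ s4 ∘ s5


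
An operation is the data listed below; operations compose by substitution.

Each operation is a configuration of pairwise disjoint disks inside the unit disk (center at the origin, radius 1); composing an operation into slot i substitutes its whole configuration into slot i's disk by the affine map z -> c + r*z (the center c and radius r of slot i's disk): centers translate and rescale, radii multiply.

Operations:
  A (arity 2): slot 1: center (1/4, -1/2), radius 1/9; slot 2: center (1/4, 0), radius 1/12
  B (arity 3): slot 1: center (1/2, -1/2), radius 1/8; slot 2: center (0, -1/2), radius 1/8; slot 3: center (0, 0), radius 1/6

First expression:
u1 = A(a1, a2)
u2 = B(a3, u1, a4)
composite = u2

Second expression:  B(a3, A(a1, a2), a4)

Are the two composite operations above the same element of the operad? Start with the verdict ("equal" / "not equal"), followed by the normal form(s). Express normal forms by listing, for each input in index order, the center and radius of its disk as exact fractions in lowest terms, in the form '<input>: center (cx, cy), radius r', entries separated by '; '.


The first composite normalizes to a1: center (1/32, -9/16), radius 1/72; a2: center (1/32, -1/2), radius 1/96; a3: center (1/2, -1/2), radius 1/8; a4: center (0, 0), radius 1/6
The second composite normalizes to a1: center (1/32, -9/16), radius 1/72; a2: center (1/32, -1/2), radius 1/96; a3: center (1/2, -1/2), radius 1/8; a4: center (0, 0), radius 1/6
The normal forms match — equal.

equal; the common form is a1: center (1/32, -9/16), radius 1/72; a2: center (1/32, -1/2), radius 1/96; a3: center (1/2, -1/2), radius 1/8; a4: center (0, 0), radius 1/6


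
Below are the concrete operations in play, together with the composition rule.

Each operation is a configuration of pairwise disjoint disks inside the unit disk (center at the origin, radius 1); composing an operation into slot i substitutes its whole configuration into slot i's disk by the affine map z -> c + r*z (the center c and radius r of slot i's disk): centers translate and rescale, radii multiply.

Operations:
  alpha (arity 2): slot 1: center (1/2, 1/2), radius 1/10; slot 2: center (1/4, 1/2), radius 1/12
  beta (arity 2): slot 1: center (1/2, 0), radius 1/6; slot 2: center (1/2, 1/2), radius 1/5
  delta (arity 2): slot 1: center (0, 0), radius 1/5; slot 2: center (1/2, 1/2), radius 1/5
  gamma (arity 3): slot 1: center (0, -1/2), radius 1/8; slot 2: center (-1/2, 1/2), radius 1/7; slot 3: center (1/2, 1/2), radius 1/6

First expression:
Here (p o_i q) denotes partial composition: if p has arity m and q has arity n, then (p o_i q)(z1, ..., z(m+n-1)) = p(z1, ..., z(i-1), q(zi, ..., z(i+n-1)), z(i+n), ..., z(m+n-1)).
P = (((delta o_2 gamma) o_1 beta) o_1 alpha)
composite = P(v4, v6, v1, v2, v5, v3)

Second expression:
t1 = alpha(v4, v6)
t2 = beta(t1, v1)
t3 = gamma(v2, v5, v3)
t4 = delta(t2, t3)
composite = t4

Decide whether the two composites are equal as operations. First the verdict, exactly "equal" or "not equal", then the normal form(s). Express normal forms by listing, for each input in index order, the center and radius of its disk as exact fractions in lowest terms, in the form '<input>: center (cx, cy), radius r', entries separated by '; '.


Normal form of the first expression: v1: center (1/10, 1/10), radius 1/25; v2: center (1/2, 2/5), radius 1/40; v3: center (3/5, 3/5), radius 1/30; v4: center (7/60, 1/60), radius 1/300; v5: center (2/5, 3/5), radius 1/35; v6: center (13/120, 1/60), radius 1/360
Normal form of the second expression: v1: center (1/10, 1/10), radius 1/25; v2: center (1/2, 2/5), radius 1/40; v3: center (3/5, 3/5), radius 1/30; v4: center (7/60, 1/60), radius 1/300; v5: center (2/5, 3/5), radius 1/35; v6: center (13/120, 1/60), radius 1/360
The forms coincide; equal.

equal; both compose to v1: center (1/10, 1/10), radius 1/25; v2: center (1/2, 2/5), radius 1/40; v3: center (3/5, 3/5), radius 1/30; v4: center (7/60, 1/60), radius 1/300; v5: center (2/5, 3/5), radius 1/35; v6: center (13/120, 1/60), radius 1/360


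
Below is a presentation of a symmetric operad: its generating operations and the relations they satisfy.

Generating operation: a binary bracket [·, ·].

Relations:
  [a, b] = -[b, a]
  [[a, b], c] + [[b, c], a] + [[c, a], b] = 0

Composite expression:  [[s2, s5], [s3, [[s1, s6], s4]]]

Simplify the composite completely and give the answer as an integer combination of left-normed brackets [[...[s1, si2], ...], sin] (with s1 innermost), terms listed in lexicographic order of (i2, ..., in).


[[[[[s1, s6], s4], s3], s2], s5] - [[[[[s1, s6], s4], s3], s5], s2]

In the tensor algebra, words opening s1 carry the s1-anchored form.
Composite bracket: [[s2, s5], [s3, [[s1, s6], s4]]]
Expanding via [a, b] = ab - ba: 32 signed words (2^5 = 32).
Coefficients come from the s1-initial words:
  s1s6s4s3s2s5 appears with sign +1, giving the term +[[[[[s1, s6], s4], s3], s2], s5]
  s1s6s4s3s5s2 appears with sign -1, giving the term -[[[[[s1, s6], s4], s3], s5], s2]


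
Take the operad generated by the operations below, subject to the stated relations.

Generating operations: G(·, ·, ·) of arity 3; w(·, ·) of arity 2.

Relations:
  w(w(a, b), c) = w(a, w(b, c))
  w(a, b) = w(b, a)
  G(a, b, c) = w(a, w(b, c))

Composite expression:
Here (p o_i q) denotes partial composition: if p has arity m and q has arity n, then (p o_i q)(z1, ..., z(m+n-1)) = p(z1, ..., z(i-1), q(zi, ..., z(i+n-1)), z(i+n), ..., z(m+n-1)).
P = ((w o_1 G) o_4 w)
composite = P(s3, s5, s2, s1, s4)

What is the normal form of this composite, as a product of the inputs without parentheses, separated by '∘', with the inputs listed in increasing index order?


s1 ∘ s2 ∘ s3 ∘ s4 ∘ s5

Any arrangement under w is one operation, so sort the s-inputs.
G(s3, s5, s2) flattens to s3 ∘ s5 ∘ s2
w(s1, s4) flattens to s1 ∘ s4
w(G(s3, s5, s2), w(s1, s4)) flattens to s3 ∘ s5 ∘ s2 ∘ s1 ∘ s4
the factors in increasing index order: s1 ∘ s2 ∘ s3 ∘ s4 ∘ s5


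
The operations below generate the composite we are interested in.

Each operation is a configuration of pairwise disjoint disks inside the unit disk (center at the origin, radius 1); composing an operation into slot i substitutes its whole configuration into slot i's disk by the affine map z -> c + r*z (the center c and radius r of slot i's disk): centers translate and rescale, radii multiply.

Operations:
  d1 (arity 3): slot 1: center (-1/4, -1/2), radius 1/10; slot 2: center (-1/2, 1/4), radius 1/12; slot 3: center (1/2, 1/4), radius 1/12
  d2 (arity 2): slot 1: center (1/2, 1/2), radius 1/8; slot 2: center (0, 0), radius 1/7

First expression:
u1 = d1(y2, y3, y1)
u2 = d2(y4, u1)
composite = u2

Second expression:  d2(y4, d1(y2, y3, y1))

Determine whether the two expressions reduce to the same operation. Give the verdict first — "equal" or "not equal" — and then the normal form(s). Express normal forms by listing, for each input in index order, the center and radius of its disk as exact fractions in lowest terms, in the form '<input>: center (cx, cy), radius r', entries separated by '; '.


equal; both compose to y1: center (1/14, 1/28), radius 1/84; y2: center (-1/28, -1/14), radius 1/70; y3: center (-1/14, 1/28), radius 1/84; y4: center (1/2, 1/2), radius 1/8

Reducing the first expression gives y1: center (1/14, 1/28), radius 1/84; y2: center (-1/28, -1/14), radius 1/70; y3: center (-1/14, 1/28), radius 1/84; y4: center (1/2, 1/2), radius 1/8
Reducing the second expression gives y1: center (1/14, 1/28), radius 1/84; y2: center (-1/28, -1/14), radius 1/70; y3: center (-1/14, 1/28), radius 1/84; y4: center (1/2, 1/2), radius 1/8
Identical normal forms: equal.


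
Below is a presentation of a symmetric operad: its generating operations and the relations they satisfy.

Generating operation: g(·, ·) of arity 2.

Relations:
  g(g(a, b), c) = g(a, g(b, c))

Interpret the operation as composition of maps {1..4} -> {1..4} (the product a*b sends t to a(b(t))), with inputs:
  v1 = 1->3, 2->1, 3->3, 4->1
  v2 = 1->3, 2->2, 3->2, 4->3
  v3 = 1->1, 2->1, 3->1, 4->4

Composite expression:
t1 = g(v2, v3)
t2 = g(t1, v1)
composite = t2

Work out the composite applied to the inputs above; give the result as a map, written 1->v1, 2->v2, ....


1->3, 2->3, 3->3, 4->3


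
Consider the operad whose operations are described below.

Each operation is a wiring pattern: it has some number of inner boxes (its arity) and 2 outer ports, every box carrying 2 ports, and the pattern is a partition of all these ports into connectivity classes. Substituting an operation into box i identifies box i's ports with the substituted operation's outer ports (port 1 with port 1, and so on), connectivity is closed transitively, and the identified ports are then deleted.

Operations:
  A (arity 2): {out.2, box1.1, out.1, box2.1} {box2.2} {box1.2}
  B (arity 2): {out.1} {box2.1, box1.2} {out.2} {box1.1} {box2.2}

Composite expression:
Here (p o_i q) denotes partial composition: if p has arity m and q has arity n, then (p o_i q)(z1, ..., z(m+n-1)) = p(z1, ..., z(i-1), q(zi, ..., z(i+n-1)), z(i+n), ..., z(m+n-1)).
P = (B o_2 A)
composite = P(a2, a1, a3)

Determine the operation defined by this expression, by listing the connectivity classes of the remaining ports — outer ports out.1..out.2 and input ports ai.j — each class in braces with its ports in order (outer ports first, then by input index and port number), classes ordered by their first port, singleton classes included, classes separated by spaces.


{out.1} {out.2} {a1.1, a2.2, a3.1} {a1.2} {a2.1} {a3.2}

Substituting into B glues patterns; closure does the rest.
after A, the pattern on (a1, a3) reads {out.1, out.2, a1.1, a3.1} {a1.2} {a3.2} (out.j = its outer ports)
after B, the pattern on (a2, a1, a3) reads {out.1} {out.2} {a1.1, a2.2, a3.1} {a1.2} {a2.1} {a3.2} (out.j = its outer ports)


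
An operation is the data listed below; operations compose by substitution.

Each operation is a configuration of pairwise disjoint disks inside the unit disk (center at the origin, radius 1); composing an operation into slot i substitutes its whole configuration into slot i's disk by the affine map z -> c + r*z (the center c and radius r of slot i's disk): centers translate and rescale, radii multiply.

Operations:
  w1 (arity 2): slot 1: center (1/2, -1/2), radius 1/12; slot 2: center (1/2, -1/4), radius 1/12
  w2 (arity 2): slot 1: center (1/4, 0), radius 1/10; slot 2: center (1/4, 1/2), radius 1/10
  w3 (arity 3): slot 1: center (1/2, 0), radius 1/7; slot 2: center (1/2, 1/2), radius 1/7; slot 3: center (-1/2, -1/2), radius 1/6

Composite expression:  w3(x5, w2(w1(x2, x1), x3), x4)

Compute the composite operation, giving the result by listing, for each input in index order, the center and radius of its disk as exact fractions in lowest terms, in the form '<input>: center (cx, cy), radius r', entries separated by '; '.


x1: center (19/35, 139/280), radius 1/840; x2: center (19/35, 69/140), radius 1/840; x3: center (15/28, 4/7), radius 1/70; x4: center (-1/2, -1/2), radius 1/6; x5: center (1/2, 0), radius 1/7

Nesting under w3 composes maps z -> c + r*z down each x-path.
x5: after 1 affine step, its disk has center (1/2, 0), radius 1/7
x2: after 3 affine steps, its disk has center (19/35, 69/140), radius 1/840
x1: after 3 affine steps, its disk has center (19/35, 139/280), radius 1/840
x3: after 2 affine steps, its disk has center (15/28, 4/7), radius 1/70
x4: after 1 affine step, its disk has center (-1/2, -1/2), radius 1/6


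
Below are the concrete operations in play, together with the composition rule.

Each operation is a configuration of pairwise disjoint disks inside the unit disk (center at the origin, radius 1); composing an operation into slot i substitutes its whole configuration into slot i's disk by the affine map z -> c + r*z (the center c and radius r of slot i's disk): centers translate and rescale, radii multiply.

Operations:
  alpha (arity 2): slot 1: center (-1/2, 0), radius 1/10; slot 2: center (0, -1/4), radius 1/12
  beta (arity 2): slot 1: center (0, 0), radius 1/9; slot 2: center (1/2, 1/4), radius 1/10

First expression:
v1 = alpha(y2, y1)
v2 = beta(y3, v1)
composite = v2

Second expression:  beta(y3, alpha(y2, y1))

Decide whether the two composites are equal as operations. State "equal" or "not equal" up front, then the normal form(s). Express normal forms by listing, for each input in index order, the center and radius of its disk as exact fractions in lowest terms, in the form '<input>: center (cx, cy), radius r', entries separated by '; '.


equal — both sides give y1: center (1/2, 9/40), radius 1/120; y2: center (9/20, 1/4), radius 1/100; y3: center (0, 0), radius 1/9

In normal form, the first expression is y1: center (1/2, 9/40), radius 1/120; y2: center (9/20, 1/4), radius 1/100; y3: center (0, 0), radius 1/9
In normal form, the second expression is y1: center (1/2, 9/40), radius 1/120; y2: center (9/20, 1/4), radius 1/100; y3: center (0, 0), radius 1/9
The normal forms match — equal.


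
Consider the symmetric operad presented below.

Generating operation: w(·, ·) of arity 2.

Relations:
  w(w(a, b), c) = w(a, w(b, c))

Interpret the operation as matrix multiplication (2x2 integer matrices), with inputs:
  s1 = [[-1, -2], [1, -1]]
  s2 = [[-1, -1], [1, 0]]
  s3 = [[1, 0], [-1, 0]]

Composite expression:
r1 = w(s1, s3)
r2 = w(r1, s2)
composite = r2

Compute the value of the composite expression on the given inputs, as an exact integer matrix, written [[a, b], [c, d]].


[[-1, -1], [-2, -2]]

w(s1, s3) = [[1, 0], [2, 0]]
w(w(s1, s3), s2) = [[-1, -1], [-2, -2]]


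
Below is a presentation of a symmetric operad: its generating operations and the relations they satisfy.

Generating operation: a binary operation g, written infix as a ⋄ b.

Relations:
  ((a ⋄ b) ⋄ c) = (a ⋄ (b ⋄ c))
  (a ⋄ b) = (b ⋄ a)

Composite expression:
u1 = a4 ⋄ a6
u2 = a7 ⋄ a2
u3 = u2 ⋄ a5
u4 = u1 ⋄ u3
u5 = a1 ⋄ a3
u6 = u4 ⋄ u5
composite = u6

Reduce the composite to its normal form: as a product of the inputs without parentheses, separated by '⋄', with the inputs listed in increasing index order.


a1 ⋄ a2 ⋄ a3 ⋄ a4 ⋄ a5 ⋄ a6 ⋄ a7

Any arrangement under g is one operation, so sort the a-inputs.
(a4 ⋄ a6) linearizes to a4 ⋄ a6
(a7 ⋄ a2) linearizes to a7 ⋄ a2
((a7 ⋄ a2) ⋄ a5) linearizes to a7 ⋄ a2 ⋄ a5
((a4 ⋄ a6) ⋄ ((a7 ⋄ a2) ⋄ a5)) linearizes to a4 ⋄ a6 ⋄ a7 ⋄ a2 ⋄ a5
(a1 ⋄ a3) linearizes to a1 ⋄ a3
(((a4 ⋄ a6) ⋄ ((a7 ⋄ a2) ⋄ a5)) ⋄ (a1 ⋄ a3)) linearizes to a4 ⋄ a6 ⋄ a7 ⋄ a2 ⋄ a5 ⋄ a1 ⋄ a3
the factors in increasing index order: a1 ⋄ a2 ⋄ a3 ⋄ a4 ⋄ a5 ⋄ a6 ⋄ a7


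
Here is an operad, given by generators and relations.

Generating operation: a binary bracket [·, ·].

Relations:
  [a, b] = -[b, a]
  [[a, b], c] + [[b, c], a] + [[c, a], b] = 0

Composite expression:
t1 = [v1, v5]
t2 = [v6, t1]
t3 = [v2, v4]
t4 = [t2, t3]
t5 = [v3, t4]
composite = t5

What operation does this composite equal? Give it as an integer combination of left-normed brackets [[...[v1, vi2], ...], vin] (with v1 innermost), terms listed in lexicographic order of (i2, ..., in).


Antisymmetry and Jacobi reduce to v1-anchored left-normed brackets.
Composite bracket: [v3, [[v6, [v1, v5]], [v2, v4]]]
Expanding via [a, b] = ab - ba: 32 signed words (2^5 = 32).
Words beginning with v1 determine it all:
  v1v5v6v2v4v3 appears with sign +1, giving the term +[[[[[v1, v5], v6], v2], v4], v3]
  v1v5v6v4v2v3 appears with sign -1, giving the term -[[[[[v1, v5], v6], v4], v2], v3]

[[[[[v1, v5], v6], v2], v4], v3] - [[[[[v1, v5], v6], v4], v2], v3]


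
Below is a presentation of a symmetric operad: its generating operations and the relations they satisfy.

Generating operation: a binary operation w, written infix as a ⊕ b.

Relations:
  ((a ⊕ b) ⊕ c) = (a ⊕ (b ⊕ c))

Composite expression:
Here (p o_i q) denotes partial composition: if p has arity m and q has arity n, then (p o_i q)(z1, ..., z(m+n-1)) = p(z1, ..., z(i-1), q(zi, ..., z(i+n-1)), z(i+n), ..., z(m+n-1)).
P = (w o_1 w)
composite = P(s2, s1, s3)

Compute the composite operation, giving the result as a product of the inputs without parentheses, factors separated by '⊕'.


Key point: w is associative — brackets drop, the s-order remains.
(s2 ⊕ s1) collapses to s2 ⊕ s1
((s2 ⊕ s1) ⊕ s3) collapses to s2 ⊕ s1 ⊕ s3

s2 ⊕ s1 ⊕ s3


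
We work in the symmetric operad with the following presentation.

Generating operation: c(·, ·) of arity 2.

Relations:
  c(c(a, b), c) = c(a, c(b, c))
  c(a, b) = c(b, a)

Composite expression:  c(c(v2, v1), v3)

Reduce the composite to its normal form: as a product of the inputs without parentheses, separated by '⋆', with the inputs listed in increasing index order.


v1 ⋆ v2 ⋆ v3


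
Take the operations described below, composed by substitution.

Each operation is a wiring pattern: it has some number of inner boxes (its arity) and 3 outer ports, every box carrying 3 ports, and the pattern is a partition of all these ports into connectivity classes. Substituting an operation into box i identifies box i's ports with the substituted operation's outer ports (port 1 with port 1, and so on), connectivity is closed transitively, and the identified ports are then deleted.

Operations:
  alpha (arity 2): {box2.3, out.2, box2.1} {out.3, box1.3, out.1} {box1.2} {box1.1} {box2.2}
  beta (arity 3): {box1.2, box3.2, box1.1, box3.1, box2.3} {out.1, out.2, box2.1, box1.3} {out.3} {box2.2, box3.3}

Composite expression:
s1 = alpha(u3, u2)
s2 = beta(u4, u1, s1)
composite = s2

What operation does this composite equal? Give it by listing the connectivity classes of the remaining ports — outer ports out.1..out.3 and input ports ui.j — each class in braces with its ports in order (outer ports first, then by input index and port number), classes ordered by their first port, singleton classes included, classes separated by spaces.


{out.1, out.2, u1.1, u4.3} {out.3} {u1.2, u1.3, u2.1, u2.3, u3.3, u4.1, u4.2} {u2.2} {u3.1} {u3.2}

Substituting into beta glues patterns; closure does the rest.
composing alpha on (u3, u2), with out.j its own outer ports: {out.1, out.3, u3.3} {out.2, u2.1, u2.3} {u2.2} {u3.1} {u3.2}
composing beta on (u4, u1, u3, u2), with out.j its own outer ports: {out.1, out.2, u1.1, u4.3} {out.3} {u1.2, u1.3, u2.1, u2.3, u3.3, u4.1, u4.2} {u2.2} {u3.1} {u3.2}


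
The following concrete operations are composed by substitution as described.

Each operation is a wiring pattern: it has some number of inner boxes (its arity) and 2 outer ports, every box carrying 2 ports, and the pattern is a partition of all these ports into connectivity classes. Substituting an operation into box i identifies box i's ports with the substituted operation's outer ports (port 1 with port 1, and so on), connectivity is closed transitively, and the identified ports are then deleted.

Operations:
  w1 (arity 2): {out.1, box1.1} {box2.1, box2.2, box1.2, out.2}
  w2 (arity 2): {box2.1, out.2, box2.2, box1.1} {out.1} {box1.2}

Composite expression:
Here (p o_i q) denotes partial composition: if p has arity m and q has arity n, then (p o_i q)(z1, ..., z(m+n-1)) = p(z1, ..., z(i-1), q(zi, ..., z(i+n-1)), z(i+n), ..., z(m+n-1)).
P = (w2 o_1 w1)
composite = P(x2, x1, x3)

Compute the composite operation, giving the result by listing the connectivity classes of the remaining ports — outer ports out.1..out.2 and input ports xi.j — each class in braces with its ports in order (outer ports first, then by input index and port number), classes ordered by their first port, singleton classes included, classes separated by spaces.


Substituting into w2 glues patterns; closure does the rest.
after w1, the pattern on (x2, x1) reads {out.1, x2.1} {out.2, x1.1, x1.2, x2.2} (out.j = its outer ports)
after w2, the pattern on (x2, x1, x3) reads {out.1} {out.2, x2.1, x3.1, x3.2} {x1.1, x1.2, x2.2} (out.j = its outer ports)

{out.1} {out.2, x2.1, x3.1, x3.2} {x1.1, x1.2, x2.2}


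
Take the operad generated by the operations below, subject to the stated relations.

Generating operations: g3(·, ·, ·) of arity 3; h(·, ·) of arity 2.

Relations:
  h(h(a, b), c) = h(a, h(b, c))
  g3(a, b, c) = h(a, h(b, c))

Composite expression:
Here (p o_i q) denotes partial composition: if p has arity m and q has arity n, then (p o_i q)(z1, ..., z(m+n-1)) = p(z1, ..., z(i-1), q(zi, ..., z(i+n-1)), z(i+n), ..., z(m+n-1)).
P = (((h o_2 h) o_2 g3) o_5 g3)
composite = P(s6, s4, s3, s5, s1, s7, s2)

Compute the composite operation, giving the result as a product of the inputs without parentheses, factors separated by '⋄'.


s6 ⋄ s4 ⋄ s3 ⋄ s5 ⋄ s1 ⋄ s7 ⋄ s2

All parenthesizations of h agree; list the s-inputs left to right.
g3(s4, s3, s5) collapses to s4 ⋄ s3 ⋄ s5
g3(s1, s7, s2) collapses to s1 ⋄ s7 ⋄ s2
h(g3(s4, s3, s5), g3(s1, s7, s2)) collapses to s4 ⋄ s3 ⋄ s5 ⋄ s1 ⋄ s7 ⋄ s2
h(s6, h(g3(s4, s3, s5), g3(s1, s7, s2))) collapses to s6 ⋄ s4 ⋄ s3 ⋄ s5 ⋄ s1 ⋄ s7 ⋄ s2


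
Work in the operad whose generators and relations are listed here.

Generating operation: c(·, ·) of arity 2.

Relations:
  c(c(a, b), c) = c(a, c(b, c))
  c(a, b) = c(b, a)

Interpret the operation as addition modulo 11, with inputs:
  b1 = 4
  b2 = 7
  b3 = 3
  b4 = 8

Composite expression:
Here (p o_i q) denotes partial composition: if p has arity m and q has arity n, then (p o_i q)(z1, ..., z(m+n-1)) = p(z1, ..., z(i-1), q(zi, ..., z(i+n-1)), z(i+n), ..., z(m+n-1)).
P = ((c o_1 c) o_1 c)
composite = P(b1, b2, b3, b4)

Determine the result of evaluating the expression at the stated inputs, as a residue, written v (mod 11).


c(b1, b2) = 0
c(c(b1, b2), b3) = 3
c(c(c(b1, b2), b3), b4) = 0

0 (mod 11)


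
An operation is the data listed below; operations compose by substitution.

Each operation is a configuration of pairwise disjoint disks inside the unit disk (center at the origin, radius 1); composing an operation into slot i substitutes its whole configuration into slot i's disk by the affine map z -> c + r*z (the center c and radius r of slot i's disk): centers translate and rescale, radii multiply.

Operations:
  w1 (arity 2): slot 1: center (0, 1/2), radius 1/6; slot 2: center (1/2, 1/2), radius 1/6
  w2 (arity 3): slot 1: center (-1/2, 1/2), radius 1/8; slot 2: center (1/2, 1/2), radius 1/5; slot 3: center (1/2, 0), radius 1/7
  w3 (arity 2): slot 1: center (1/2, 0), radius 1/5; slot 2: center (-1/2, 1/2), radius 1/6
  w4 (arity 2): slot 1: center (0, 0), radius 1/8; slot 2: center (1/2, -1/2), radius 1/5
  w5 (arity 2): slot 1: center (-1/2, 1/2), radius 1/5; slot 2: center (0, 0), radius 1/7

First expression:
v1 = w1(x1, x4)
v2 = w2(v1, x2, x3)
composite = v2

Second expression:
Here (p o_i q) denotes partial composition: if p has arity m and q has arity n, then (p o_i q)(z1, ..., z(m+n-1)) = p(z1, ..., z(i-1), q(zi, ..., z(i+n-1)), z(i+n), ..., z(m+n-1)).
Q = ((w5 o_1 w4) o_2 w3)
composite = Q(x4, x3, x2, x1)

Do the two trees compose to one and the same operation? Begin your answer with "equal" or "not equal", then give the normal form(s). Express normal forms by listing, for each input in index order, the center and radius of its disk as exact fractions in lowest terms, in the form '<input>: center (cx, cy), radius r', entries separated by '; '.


not equal: they reduce to x1: center (-1/2, 9/16), radius 1/48; x2: center (1/2, 1/2), radius 1/5; x3: center (1/2, 0), radius 1/7; x4: center (-7/16, 9/16), radius 1/48 and x1: center (0, 0), radius 1/7; x2: center (-21/50, 21/50), radius 1/150; x3: center (-19/50, 2/5), radius 1/125; x4: center (-1/2, 1/2), radius 1/40

Reducing the first expression gives x1: center (-1/2, 9/16), radius 1/48; x2: center (1/2, 1/2), radius 1/5; x3: center (1/2, 0), radius 1/7; x4: center (-7/16, 9/16), radius 1/48
Reducing the second expression gives x1: center (0, 0), radius 1/7; x2: center (-21/50, 21/50), radius 1/150; x3: center (-19/50, 2/5), radius 1/125; x4: center (-1/2, 1/2), radius 1/40
Different reductions; not equal.


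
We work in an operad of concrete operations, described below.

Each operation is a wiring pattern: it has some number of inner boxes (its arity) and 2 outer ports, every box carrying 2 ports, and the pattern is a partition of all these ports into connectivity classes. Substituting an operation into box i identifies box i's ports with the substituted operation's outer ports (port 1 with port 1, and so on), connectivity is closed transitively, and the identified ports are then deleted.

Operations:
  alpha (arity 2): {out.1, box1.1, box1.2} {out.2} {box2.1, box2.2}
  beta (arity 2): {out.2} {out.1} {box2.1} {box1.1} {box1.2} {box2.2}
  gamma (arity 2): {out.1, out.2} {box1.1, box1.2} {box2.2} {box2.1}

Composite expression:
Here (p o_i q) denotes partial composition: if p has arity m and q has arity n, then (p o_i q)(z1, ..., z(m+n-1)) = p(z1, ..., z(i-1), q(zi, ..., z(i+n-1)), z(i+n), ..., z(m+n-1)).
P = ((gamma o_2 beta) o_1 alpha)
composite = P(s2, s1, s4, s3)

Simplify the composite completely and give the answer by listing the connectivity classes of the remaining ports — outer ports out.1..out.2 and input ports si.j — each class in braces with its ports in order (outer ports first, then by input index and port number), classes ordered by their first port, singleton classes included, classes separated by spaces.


Reachability decides: close wires over gamma-identified ports.
stage alpha: inputs (s2, s1), connectivity {out.1, s2.1, s2.2} {out.2} {s1.1, s1.2}, out.j its boundary
stage beta: inputs (s4, s3), connectivity {out.1} {out.2} {s3.1} {s3.2} {s4.1} {s4.2}, out.j its boundary
stage gamma: inputs (s2, s1, s4, s3), connectivity {out.1, out.2} {s1.1, s1.2} {s2.1, s2.2} {s3.1} {s3.2} {s4.1} {s4.2}, out.j its boundary

{out.1, out.2} {s1.1, s1.2} {s2.1, s2.2} {s3.1} {s3.2} {s4.1} {s4.2}


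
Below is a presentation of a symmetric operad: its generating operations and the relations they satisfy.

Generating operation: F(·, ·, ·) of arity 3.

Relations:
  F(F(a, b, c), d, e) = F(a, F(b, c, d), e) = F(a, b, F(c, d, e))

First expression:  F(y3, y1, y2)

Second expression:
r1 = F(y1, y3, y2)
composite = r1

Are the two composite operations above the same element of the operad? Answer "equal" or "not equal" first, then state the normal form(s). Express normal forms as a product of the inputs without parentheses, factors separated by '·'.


The first composite normalizes to y3 · y1 · y2
The second composite normalizes to y1 · y3 · y2
They disagree, so not equal.

not equal; first: y3 · y1 · y2; second: y1 · y3 · y2


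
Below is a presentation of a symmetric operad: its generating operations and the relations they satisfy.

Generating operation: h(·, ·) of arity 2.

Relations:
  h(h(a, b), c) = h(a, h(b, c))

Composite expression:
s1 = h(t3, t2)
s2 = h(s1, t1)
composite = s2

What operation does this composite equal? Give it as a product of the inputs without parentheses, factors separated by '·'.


t3 · t2 · t1

All parenthesizations of h agree; list the t-inputs left to right.
h(t3, t2) unparenthesizes to t3 · t2
h(h(t3, t2), t1) unparenthesizes to t3 · t2 · t1


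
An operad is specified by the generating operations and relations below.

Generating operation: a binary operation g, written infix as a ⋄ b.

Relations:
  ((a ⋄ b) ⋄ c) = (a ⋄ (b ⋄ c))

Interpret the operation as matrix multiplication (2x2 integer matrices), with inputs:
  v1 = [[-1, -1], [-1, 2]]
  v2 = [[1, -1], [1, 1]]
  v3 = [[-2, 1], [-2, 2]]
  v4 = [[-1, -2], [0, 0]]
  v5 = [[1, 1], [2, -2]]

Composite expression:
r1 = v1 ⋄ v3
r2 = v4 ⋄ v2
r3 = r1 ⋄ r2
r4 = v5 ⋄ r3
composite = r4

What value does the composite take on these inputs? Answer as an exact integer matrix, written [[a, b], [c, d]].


[[-6, -2], [-36, -12]]

(v1 ⋄ v3) = [[4, -3], [-2, 3]]
(v4 ⋄ v2) = [[-3, -1], [0, 0]]
((v1 ⋄ v3) ⋄ (v4 ⋄ v2)) = [[-12, -4], [6, 2]]
(v5 ⋄ ((v1 ⋄ v3) ⋄ (v4 ⋄ v2))) = [[-6, -2], [-36, -12]]


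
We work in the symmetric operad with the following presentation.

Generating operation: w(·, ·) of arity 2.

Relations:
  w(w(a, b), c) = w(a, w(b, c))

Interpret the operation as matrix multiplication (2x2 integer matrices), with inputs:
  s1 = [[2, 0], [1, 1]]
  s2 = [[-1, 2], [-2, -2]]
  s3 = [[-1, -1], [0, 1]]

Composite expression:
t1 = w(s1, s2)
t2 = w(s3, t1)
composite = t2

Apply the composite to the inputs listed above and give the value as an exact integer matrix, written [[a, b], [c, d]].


w(s1, s2) = [[-2, 4], [-3, 0]]
w(s3, w(s1, s2)) = [[5, -4], [-3, 0]]

[[5, -4], [-3, 0]]


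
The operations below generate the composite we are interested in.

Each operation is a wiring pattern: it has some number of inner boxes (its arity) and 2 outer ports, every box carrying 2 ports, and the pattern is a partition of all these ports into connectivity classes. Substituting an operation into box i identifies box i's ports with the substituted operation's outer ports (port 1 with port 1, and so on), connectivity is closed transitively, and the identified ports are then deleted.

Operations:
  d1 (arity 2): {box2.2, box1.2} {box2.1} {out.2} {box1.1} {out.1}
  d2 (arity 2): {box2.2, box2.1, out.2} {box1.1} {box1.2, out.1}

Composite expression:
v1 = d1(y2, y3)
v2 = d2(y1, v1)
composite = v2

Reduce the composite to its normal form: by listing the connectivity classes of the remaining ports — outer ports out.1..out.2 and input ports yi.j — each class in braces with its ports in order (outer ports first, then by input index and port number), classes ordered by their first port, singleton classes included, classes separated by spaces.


{out.1, y1.2} {out.2} {y1.1} {y2.1} {y2.2, y3.2} {y3.1}


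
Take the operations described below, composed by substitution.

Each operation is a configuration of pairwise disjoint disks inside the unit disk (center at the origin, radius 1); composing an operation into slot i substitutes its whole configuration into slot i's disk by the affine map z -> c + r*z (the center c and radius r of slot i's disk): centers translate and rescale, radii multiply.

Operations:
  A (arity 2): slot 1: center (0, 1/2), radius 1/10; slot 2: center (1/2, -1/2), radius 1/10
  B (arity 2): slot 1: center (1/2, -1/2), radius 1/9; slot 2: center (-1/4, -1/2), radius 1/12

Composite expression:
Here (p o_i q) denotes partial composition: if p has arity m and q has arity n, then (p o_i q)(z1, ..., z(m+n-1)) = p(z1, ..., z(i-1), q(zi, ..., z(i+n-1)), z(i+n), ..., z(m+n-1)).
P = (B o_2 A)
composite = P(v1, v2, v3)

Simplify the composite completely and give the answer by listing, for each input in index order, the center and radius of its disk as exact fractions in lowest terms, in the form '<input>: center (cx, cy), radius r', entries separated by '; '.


v1: center (1/2, -1/2), radius 1/9; v2: center (-1/4, -11/24), radius 1/120; v3: center (-5/24, -13/24), radius 1/120

Below B, radii multiply path by path; the v-disk centers shift.
v1: after 1 affine step, its disk has center (1/2, -1/2), radius 1/9
v2: after 2 affine steps, its disk has center (-1/4, -11/24), radius 1/120
v3: after 2 affine steps, its disk has center (-5/24, -13/24), radius 1/120


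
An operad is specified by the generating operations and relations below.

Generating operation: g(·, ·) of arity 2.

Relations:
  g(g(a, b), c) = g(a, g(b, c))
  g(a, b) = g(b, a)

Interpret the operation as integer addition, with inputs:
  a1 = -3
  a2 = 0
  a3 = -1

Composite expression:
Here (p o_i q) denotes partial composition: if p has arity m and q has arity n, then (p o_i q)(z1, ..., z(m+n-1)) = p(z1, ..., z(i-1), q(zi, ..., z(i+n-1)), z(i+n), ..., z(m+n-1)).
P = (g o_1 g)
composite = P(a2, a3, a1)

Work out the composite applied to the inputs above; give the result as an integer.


-4


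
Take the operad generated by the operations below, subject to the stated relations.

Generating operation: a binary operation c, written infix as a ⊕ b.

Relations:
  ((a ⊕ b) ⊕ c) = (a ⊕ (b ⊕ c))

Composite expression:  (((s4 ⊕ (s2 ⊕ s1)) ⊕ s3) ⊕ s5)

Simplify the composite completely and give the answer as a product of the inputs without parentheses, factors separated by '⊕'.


s4 ⊕ s2 ⊕ s1 ⊕ s3 ⊕ s5

Associativity of c dissolves the nesting; only the s-input order survives.
(s2 ⊕ s1) flattens to s2 ⊕ s1
(s4 ⊕ (s2 ⊕ s1)) flattens to s4 ⊕ s2 ⊕ s1
((s4 ⊕ (s2 ⊕ s1)) ⊕ s3) flattens to s4 ⊕ s2 ⊕ s1 ⊕ s3
(((s4 ⊕ (s2 ⊕ s1)) ⊕ s3) ⊕ s5) flattens to s4 ⊕ s2 ⊕ s1 ⊕ s3 ⊕ s5


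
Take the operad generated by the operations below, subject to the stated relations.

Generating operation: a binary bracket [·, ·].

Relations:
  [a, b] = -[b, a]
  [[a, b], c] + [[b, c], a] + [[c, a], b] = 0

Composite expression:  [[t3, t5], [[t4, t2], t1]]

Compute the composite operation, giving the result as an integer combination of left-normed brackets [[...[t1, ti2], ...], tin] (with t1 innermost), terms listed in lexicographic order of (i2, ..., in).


Left-normed coefficients sit on the t1-initial expansion words.
Composite bracket: [[t3, t5], [[t4, t2], t1]]
Applying ab - ba throughout gives 16 signed words (2^4 = 16).
Coefficients come from the t1-initial words:
  sign of t1t2t4t3t5 is -1, so it contributes -[[[[t1, t2], t4], t3], t5]
  sign of t1t2t4t5t3 is +1, so it contributes +[[[[t1, t2], t4], t5], t3]
  sign of t1t4t2t3t5 is +1, so it contributes +[[[[t1, t4], t2], t3], t5]
  sign of t1t4t2t5t3 is -1, so it contributes -[[[[t1, t4], t2], t5], t3]

-[[[[t1, t2], t4], t3], t5] + [[[[t1, t2], t4], t5], t3] + [[[[t1, t4], t2], t3], t5] - [[[[t1, t4], t2], t5], t3]


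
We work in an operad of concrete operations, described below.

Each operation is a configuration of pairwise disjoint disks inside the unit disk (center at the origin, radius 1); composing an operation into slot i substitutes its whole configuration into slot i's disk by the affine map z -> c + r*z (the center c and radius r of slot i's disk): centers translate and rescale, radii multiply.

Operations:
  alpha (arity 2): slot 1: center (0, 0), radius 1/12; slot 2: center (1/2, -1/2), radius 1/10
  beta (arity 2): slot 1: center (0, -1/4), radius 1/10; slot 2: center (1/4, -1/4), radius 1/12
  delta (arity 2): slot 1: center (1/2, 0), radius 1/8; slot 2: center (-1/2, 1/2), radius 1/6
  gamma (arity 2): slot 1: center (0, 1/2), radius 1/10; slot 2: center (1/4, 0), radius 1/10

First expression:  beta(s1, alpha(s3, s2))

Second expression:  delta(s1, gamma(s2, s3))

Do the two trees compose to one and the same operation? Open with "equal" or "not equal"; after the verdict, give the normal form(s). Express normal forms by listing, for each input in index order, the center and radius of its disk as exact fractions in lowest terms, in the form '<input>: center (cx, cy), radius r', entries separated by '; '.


The first composite normalizes to s1: center (0, -1/4), radius 1/10; s2: center (7/24, -7/24), radius 1/120; s3: center (1/4, -1/4), radius 1/144
The second composite normalizes to s1: center (1/2, 0), radius 1/8; s2: center (-1/2, 7/12), radius 1/60; s3: center (-11/24, 1/2), radius 1/60
Different reductions; not equal.

not equal; the first gives s1: center (0, -1/4), radius 1/10; s2: center (7/24, -7/24), radius 1/120; s3: center (1/4, -1/4), radius 1/144 and the second s1: center (1/2, 0), radius 1/8; s2: center (-1/2, 7/12), radius 1/60; s3: center (-11/24, 1/2), radius 1/60


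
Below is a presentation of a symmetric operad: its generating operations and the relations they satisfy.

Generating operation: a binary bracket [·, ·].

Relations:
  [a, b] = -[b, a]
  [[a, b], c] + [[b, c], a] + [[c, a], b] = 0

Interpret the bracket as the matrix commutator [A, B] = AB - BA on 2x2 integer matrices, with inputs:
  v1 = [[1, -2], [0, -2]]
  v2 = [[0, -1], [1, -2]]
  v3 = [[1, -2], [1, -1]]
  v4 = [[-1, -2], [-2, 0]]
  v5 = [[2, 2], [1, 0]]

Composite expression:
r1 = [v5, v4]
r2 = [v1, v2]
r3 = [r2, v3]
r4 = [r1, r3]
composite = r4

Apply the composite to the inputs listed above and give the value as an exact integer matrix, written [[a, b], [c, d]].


[v5, v4] = [[-2, -2], [3, 2]]
[v1, v2] = [[-2, 1], [-3, 2]]
[[v1, v2], v3] = [[-5, 6], [-2, 5]]
[[v5, v4], [[v1, v2], v3]] = [[-14, -44], [-38, 14]]

[[-14, -44], [-38, 14]]
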